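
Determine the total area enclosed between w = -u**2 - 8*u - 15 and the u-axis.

The curve meets the u-axis where -u**2 - 8*u - 15 = 0, i.e. -(u + 3)*(u + 5) = 0, at u = -5, -3.
On [-5, -3] the curve lies above the axis; ∫[-5,-3] (-u**2 - 8*u - 15) du = 4/3, giving area 4/3.

4/3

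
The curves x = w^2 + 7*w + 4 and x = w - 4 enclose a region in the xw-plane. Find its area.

4/3

Both boundary curves give x as a function of w, so integrate with respect to w. Setting them equal: w^2 + 6*w + 8 = 0, i.e. (w + 2)*(w + 4) = 0, so they meet at w = -4, -2.
For w in [-4, -2], x = w^2 + 7*w + 4 is on the left; area = ∫[-4,-2] (-(w^2 + 6*w + 8)) dw = 4/3.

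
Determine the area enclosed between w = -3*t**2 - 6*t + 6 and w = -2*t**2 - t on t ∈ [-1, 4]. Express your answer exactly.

311/6

The difference (-3*t**2 - 6*t + 6) - (-2*t**2 - t) = -t**2 - 5*t + 6 changes sign at t = 1 inside [-1, 4], so split the integral there.
∫[-1,1] (-t**2 - 5*t + 6) dt = 34/3.
∫[1,4] (-t**2 - 5*t + 6) dt = -81/2; the area of that piece is 81/2.
Total area = 34/3 + 81/2 = 311/6.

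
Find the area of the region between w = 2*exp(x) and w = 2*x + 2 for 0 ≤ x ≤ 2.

-10 + 2*exp(2)

On [0, 2], (2*exp(x)) - (2*x + 2) = -2*x + 2*exp(x) - 2 is ≥ 0 throughout, so the area is a single integral of |-2*x + 2*exp(x) - 2|.
∫[0,2] (-2*x + 2*exp(x) - 2) dx = -10 + 2*exp(2).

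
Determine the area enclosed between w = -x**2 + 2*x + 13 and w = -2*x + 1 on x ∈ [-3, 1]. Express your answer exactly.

The difference (-x**2 + 2*x + 13) - (-2*x + 1) = -x**2 + 4*x + 12 changes sign at x = -2 inside [-3, 1], so split the integral there.
∫[-3,-2] (-x**2 + 4*x + 12) dx = -13/3; the area of that piece is 13/3.
∫[-2,1] (-x**2 + 4*x + 12) dx = 27.
Total area = 13/3 + 27 = 94/3.

94/3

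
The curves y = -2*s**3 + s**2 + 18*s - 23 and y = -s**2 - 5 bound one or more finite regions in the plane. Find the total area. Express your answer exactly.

296/3

Set the curves equal: -2*s**3 + s**2 + 18*s - 23 = -s**2 - 5, so -2*s**3 + 2*s**2 + 18*s - 18 = 0, which factors as -2*(s - 3)*(s - 1)*(s + 3) = 0. The curves meet at s = -3, 1, 3.
On [-3, 1], y = -s**2 - 5 is on top; that piece has area ∫[-3,1] (-(-2*s**3 + 2*s**2 + 18*s - 18)) ds = 256/3.
On [1, 3], y = -2*s**3 + s**2 + 18*s - 23 is on top; that piece has area ∫[1,3] (-2*s**3 + 2*s**2 + 18*s - 18) ds = 40/3.
Total enclosed area = 256/3 + 40/3 = 296/3.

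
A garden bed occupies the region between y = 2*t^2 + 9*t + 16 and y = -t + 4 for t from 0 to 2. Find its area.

148/3

On [0, 2], (2*t^2 + 9*t + 16) - (-t + 4) = 2*t^2 + 10*t + 12 is ≥ 0 throughout, so the area is a single integral of |2*t^2 + 10*t + 12|.
∫[0,2] (2*t^2 + 10*t + 12) dt = 148/3.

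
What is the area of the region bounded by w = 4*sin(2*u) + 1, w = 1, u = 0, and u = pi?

8

The difference (4*sin(2*u) + 1) - (1) = 4*sin(2*u) changes sign at u = pi/2 inside [0, pi], so split the integral there.
∫[0,pi/2] (4*sin(2*u)) du = 4.
∫[pi/2,pi] (4*sin(2*u)) du = -4; the area of that piece is 4.
Total area = 4 + 4 = 8.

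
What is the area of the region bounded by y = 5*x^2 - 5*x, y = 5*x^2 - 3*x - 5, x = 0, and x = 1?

On [0, 1], (5*x^2 - 5*x) - (5*x^2 - 3*x - 5) = -2*x + 5 is ≥ 0 throughout, so the area is a single integral of |-2*x + 5|.
∫[0,1] (-2*x + 5) dx = 4.

4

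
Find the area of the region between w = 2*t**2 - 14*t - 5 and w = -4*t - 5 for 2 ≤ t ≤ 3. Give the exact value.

37/3

On [2, 3], (2*t**2 - 14*t - 5) - (-4*t - 5) = 2*t**2 - 10*t is ≤ 0 throughout, so the area is a single integral of |2*t**2 - 10*t|.
∫[2,3] (2*t**2 - 10*t) dt = -37/3; the area of that piece is 37/3.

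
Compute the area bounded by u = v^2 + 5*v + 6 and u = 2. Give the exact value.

Both boundary curves give u as a function of v, so integrate with respect to v. Setting them equal: v^2 + 5*v + 4 = 0, i.e. (v + 1)*(v + 4) = 0, so they meet at v = -4, -1.
For v in [-4, -1], u = v^2 + 5*v + 6 is on the left; area = ∫[-4,-1] (-(v^2 + 5*v + 4)) dv = 9/2.

9/2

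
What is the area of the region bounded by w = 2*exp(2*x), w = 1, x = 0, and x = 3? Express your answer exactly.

-4 + exp(6)

On [0, 3], (2*exp(2*x)) - (1) = 2*exp(2*x) - 1 is ≥ 0 throughout, so the area is a single integral of |2*exp(2*x) - 1|.
∫[0,3] (2*exp(2*x) - 1) dx = -4 + exp(6).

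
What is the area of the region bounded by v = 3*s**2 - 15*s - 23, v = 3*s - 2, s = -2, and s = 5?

229

The difference (3*s**2 - 15*s - 23) - (3*s - 2) = 3*s**2 - 18*s - 21 changes sign at s = -1 inside [-2, 5], so split the integral there.
∫[-2,-1] (3*s**2 - 18*s - 21) ds = 13.
∫[-1,5] (3*s**2 - 18*s - 21) ds = -216; the area of that piece is 216.
Total area = 13 + 216 = 229.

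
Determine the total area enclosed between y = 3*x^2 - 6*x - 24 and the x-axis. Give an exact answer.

The curve meets the x-axis where 3*x^2 - 6*x - 24 = 0, i.e. 3*(x - 4)*(x + 2) = 0, at x = -2, 4.
On [-2, 4] the curve lies below the axis; ∫[-2,4] (3*x^2 - 6*x - 24) dx = -108, giving area 108.

108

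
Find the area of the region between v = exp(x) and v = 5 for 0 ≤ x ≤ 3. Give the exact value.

-24 + 10*log(5) + exp(3)

The difference (exp(x)) - (5) = exp(x) - 5 changes sign at x = log(5) inside [0, 3], so split the integral there.
∫[0,log(5)] (exp(x) - 5) dx = 4 - log(3125); the area of that piece is -4 + log(3125).
∫[log(5),3] (exp(x) - 5) dx = -20 + 5*log(5) + exp(3).
Total area = (-4 + log(3125)) + (-20 + 5*log(5) + exp(3)) = -24 + 10*log(5) + exp(3).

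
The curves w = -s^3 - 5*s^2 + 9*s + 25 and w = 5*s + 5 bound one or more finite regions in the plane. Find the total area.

Set the curves equal: -s^3 - 5*s^2 + 9*s + 25 = 5*s + 5, so -s^3 - 5*s^2 + 4*s + 20 = 0, which factors as -(s - 2)*(s + 2)*(s + 5) = 0. The curves meet at s = -5, -2, 2.
On [-5, -2], w = 5*s + 5 is on top; that piece has area ∫[-5,-2] (-(-s^3 - 5*s^2 + 4*s + 20)) ds = 99/4.
On [-2, 2], w = -s^3 - 5*s^2 + 9*s + 25 is on top; that piece has area ∫[-2,2] (-s^3 - 5*s^2 + 4*s + 20) ds = 160/3.
Total enclosed area = 99/4 + 160/3 = 937/12.

937/12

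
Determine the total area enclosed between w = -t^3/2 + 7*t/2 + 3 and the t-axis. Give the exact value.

The curve meets the t-axis where -t^3/2 + 7*t/2 + 3 = 0, i.e. -(t - 3)*(t + 1)*(t + 2)/2 = 0, at t = -2, -1, 3.
On [-2, -1] the curve lies below the axis; ∫[-2,-1] (-t^3/2 + 7*t/2 + 3) dt = -3/8, giving area 3/8.
On [-1, 3] the curve lies above the axis; ∫[-1,3] (-t^3/2 + 7*t/2 + 3) dt = 16, giving area 16.
Total area = 3/8 + 16 = 131/8.

131/8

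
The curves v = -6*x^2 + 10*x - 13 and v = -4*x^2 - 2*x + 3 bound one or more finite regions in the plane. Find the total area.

Set the curves equal: -6*x^2 + 10*x - 13 = -4*x^2 - 2*x + 3, so -2*x^2 + 12*x - 16 = 0, which factors as -2*(x - 4)*(x - 2) = 0. The curves meet at x = 2, 4.
On [2, 4], v = -6*x^2 + 10*x - 13 is on top; that piece has area ∫[2,4] (-2*x^2 + 12*x - 16) dx = 8/3.

8/3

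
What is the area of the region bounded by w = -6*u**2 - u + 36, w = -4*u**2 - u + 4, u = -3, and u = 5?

172

The difference (-6*u**2 - u + 36) - (-4*u**2 - u + 4) = -2*u**2 + 32 changes sign at u = 4 inside [-3, 5], so split the integral there.
∫[-3,4] (-2*u**2 + 32) du = 490/3.
∫[4,5] (-2*u**2 + 32) du = -26/3; the area of that piece is 26/3.
Total area = 490/3 + 26/3 = 172.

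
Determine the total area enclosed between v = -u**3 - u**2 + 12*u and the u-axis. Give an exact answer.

The curve meets the u-axis where -u**3 - u**2 + 12*u = 0, i.e. -u*(u - 3)*(u + 4) = 0, at u = -4, 0, 3.
On [-4, 0] the curve lies below the axis; ∫[-4,0] (-u**3 - u**2 + 12*u) du = -160/3, giving area 160/3.
On [0, 3] the curve lies above the axis; ∫[0,3] (-u**3 - u**2 + 12*u) du = 99/4, giving area 99/4.
Total area = 160/3 + 99/4 = 937/12.

937/12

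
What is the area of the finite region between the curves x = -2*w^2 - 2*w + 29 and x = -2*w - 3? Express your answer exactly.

512/3

Both boundary curves give x as a function of w, so integrate with respect to w. Setting them equal: -2*w^2 + 32 = 0, i.e. -2*(w - 4)*(w + 4) = 0, so they meet at w = -4, 4.
For w in [-4, 4], x = -2*w^2 - 2*w + 29 is on the right; area = ∫[-4,4] (-2*w^2 + 32) dw = 512/3.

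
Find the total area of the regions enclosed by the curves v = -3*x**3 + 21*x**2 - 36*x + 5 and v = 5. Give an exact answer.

71/2

Set the curves equal: -3*x**3 + 21*x**2 - 36*x + 5 = 5, so -3*x**3 + 21*x**2 - 36*x = 0, which factors as -3*x*(x - 4)*(x - 3) = 0. The curves meet at x = 0, 3, 4.
On [0, 3], v = 5 is on top; that piece has area ∫[0,3] (-(-3*x**3 + 21*x**2 - 36*x)) dx = 135/4.
On [3, 4], v = -3*x**3 + 21*x**2 - 36*x + 5 is on top; that piece has area ∫[3,4] (-3*x**3 + 21*x**2 - 36*x) dx = 7/4.
Total enclosed area = 135/4 + 7/4 = 71/2.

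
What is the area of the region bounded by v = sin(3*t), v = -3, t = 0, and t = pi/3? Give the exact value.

2/3 + pi

On [0, pi/3], (sin(3*t)) - (-3) = sin(3*t) + 3 is ≥ 0 throughout, so the area is a single integral of |sin(3*t) + 3|.
∫[0,pi/3] (sin(3*t) + 3) dt = 2/3 + pi.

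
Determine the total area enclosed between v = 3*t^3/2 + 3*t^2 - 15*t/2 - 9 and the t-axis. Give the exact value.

253/8

The curve meets the t-axis where 3*t^3/2 + 3*t^2 - 15*t/2 - 9 = 0, i.e. 3*(t - 2)*(t + 1)*(t + 3)/2 = 0, at t = -3, -1, 2.
On [-3, -1] the curve lies above the axis; ∫[-3,-1] (3*t^3/2 + 3*t^2 - 15*t/2 - 9) dt = 8, giving area 8.
On [-1, 2] the curve lies below the axis; ∫[-1,2] (3*t^3/2 + 3*t^2 - 15*t/2 - 9) dt = -189/8, giving area 189/8.
Total area = 8 + 189/8 = 253/8.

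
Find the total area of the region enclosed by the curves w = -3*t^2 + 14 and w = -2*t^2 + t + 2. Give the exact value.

Set the curves equal: -3*t^2 + 14 = -2*t^2 + t + 2, so -t^2 - t + 12 = 0, which factors as -(t - 3)*(t + 4) = 0. The curves meet at t = -4, 3.
On [-4, 3], w = -3*t^2 + 14 is on top; that piece has area ∫[-4,3] (-t^2 - t + 12) dt = 343/6.

343/6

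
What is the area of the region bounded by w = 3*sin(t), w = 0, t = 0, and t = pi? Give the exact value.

On [0, pi], (3*sin(t)) - (0) = 3*sin(t) is ≥ 0 throughout, so the area is a single integral of |3*sin(t)|.
∫[0,pi] (3*sin(t)) dt = 6.

6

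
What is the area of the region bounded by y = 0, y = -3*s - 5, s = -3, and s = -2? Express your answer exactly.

5/2

On [-3, -2], (0) - (-3*s - 5) = 3*s + 5 is ≤ 0 throughout, so the area is a single integral of |3*s + 5|.
∫[-3,-2] (3*s + 5) ds = -5/2; the area of that piece is 5/2.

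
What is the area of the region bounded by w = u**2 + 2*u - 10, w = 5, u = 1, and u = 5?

The difference (u**2 + 2*u - 10) - (5) = u**2 + 2*u - 15 changes sign at u = 3 inside [1, 5], so split the integral there.
∫[1,3] (u**2 + 2*u - 15) du = -40/3; the area of that piece is 40/3.
∫[3,5] (u**2 + 2*u - 15) du = 56/3.
Total area = 40/3 + 56/3 = 32.

32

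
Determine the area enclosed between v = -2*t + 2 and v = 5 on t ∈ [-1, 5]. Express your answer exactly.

42

On [-1, 5], (-2*t + 2) - (5) = -2*t - 3 is ≤ 0 throughout, so the area is a single integral of |-2*t - 3|.
∫[-1,5] (-2*t - 3) dt = -42; the area of that piece is 42.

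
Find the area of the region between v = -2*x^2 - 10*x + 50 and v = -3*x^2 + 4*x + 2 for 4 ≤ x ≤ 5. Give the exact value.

On [4, 5], (-2*x^2 - 10*x + 50) - (-3*x^2 + 4*x + 2) = x^2 - 14*x + 48 is ≥ 0 throughout, so the area is a single integral of |x^2 - 14*x + 48|.
∫[4,5] (x^2 - 14*x + 48) dx = 16/3.

16/3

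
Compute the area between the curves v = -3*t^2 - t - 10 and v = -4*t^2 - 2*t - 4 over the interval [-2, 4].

The difference (-3*t^2 - t - 10) - (-4*t^2 - 2*t - 4) = t^2 + t - 6 changes sign at t = 2 inside [-2, 4], so split the integral there.
∫[-2,2] (t^2 + t - 6) dt = -56/3; the area of that piece is 56/3.
∫[2,4] (t^2 + t - 6) dt = 38/3.
Total area = 56/3 + 38/3 = 94/3.

94/3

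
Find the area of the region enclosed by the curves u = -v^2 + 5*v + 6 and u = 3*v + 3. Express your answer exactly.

32/3

Both boundary curves give u as a function of v, so integrate with respect to v. Setting them equal: -v^2 + 2*v + 3 = 0, i.e. -(v - 3)*(v + 1) = 0, so they meet at v = -1, 3.
For v in [-1, 3], u = -v^2 + 5*v + 6 is on the right; area = ∫[-1,3] (-v^2 + 2*v + 3) dv = 32/3.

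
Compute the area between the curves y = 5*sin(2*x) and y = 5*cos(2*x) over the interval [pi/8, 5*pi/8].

5*sqrt(2)

On [pi/8, 5*pi/8], (5*sin(2*x)) - (5*cos(2*x)) = 5*sin(2*x) - 5*cos(2*x) is ≥ 0 throughout, so the area is a single integral of |5*sin(2*x) - 5*cos(2*x)|.
∫[pi/8,5*pi/8] (5*sin(2*x) - 5*cos(2*x)) dx = 5*sqrt(2).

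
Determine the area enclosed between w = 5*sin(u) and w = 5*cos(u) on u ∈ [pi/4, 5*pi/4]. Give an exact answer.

10*sqrt(2)

On [pi/4, 5*pi/4], (5*sin(u)) - (5*cos(u)) = 5*sin(u) - 5*cos(u) is ≥ 0 throughout, so the area is a single integral of |5*sin(u) - 5*cos(u)|.
∫[pi/4,5*pi/4] (5*sin(u) - 5*cos(u)) du = 10*sqrt(2).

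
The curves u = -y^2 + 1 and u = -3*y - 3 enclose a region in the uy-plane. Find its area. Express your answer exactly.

125/6

Both boundary curves give u as a function of y, so integrate with respect to y. Setting them equal: -y^2 + 3*y + 4 = 0, i.e. -(y - 4)*(y + 1) = 0, so they meet at y = -1, 4.
For y in [-1, 4], u = -y^2 + 1 is on the right; area = ∫[-1,4] (-y^2 + 3*y + 4) dy = 125/6.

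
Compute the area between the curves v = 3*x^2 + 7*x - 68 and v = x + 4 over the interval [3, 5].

30

The difference (3*x^2 + 7*x - 68) - (x + 4) = 3*x^2 + 6*x - 72 changes sign at x = 4 inside [3, 5], so split the integral there.
∫[3,4] (3*x^2 + 6*x - 72) dx = -14; the area of that piece is 14.
∫[4,5] (3*x^2 + 6*x - 72) dx = 16.
Total area = 14 + 16 = 30.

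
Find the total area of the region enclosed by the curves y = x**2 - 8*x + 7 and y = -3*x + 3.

Set the curves equal: x**2 - 8*x + 7 = -3*x + 3, so x**2 - 5*x + 4 = 0, which factors as (x - 4)*(x - 1) = 0. The curves meet at x = 1, 4.
On [1, 4], y = -3*x + 3 is on top; that piece has area ∫[1,4] (-(x**2 - 5*x + 4)) dx = 9/2.

9/2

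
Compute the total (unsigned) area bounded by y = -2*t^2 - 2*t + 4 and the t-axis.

9

The curve meets the t-axis where -2*t^2 - 2*t + 4 = 0, i.e. -2*(t - 1)*(t + 2) = 0, at t = -2, 1.
On [-2, 1] the curve lies above the axis; ∫[-2,1] (-2*t^2 - 2*t + 4) dt = 9, giving area 9.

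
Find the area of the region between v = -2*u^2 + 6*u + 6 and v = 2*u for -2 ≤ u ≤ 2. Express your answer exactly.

68/3

The difference (-2*u^2 + 6*u + 6) - (2*u) = -2*u^2 + 4*u + 6 changes sign at u = -1 inside [-2, 2], so split the integral there.
∫[-2,-1] (-2*u^2 + 4*u + 6) du = -14/3; the area of that piece is 14/3.
∫[-1,2] (-2*u^2 + 4*u + 6) du = 18.
Total area = 14/3 + 18 = 68/3.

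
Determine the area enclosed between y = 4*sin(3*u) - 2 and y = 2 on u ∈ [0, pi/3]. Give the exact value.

-8/3 + 4*pi/3

On [0, pi/3], (4*sin(3*u) - 2) - (2) = 4*sin(3*u) - 4 is ≤ 0 throughout, so the area is a single integral of |4*sin(3*u) - 4|.
∫[0,pi/3] (4*sin(3*u) - 4) du = 8/3 - 4*pi/3; the area of that piece is -8/3 + 4*pi/3.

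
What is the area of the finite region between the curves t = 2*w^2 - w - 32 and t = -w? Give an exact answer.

Both boundary curves give t as a function of w, so integrate with respect to w. Setting them equal: 2*w^2 - 32 = 0, i.e. 2*(w - 4)*(w + 4) = 0, so they meet at w = -4, 4.
For w in [-4, 4], t = 2*w^2 - w - 32 is on the left; area = ∫[-4,4] (-(2*w^2 - 32)) dw = 512/3.

512/3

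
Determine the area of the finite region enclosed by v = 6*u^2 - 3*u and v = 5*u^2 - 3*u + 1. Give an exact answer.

4/3

Set the curves equal: 6*u^2 - 3*u = 5*u^2 - 3*u + 1, so u^2 - 1 = 0, which factors as (u - 1)*(u + 1) = 0. The curves meet at u = -1, 1.
On [-1, 1], v = 5*u^2 - 3*u + 1 is on top; that piece has area ∫[-1,1] (-(u^2 - 1)) du = 4/3.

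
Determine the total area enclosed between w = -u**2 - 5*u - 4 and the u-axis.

The curve meets the u-axis where -u**2 - 5*u - 4 = 0, i.e. -(u + 1)*(u + 4) = 0, at u = -4, -1.
On [-4, -1] the curve lies above the axis; ∫[-4,-1] (-u**2 - 5*u - 4) du = 9/2, giving area 9/2.

9/2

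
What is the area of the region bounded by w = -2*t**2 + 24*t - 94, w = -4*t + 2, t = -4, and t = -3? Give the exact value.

656/3

On [-4, -3], (-2*t**2 + 24*t - 94) - (-4*t + 2) = -2*t**2 + 28*t - 96 is ≤ 0 throughout, so the area is a single integral of |-2*t**2 + 28*t - 96|.
∫[-4,-3] (-2*t**2 + 28*t - 96) dt = -656/3; the area of that piece is 656/3.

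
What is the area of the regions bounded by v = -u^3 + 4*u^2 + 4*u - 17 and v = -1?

148/3

Set the curves equal: -u^3 + 4*u^2 + 4*u - 17 = -1, so -u^3 + 4*u^2 + 4*u - 16 = 0, which factors as -(u - 4)*(u - 2)*(u + 2) = 0. The curves meet at u = -2, 2, 4.
On [-2, 2], v = -1 is on top; that piece has area ∫[-2,2] (-(-u^3 + 4*u^2 + 4*u - 16)) du = 128/3.
On [2, 4], v = -u^3 + 4*u^2 + 4*u - 17 is on top; that piece has area ∫[2,4] (-u^3 + 4*u^2 + 4*u - 16) du = 20/3.
Total enclosed area = 128/3 + 20/3 = 148/3.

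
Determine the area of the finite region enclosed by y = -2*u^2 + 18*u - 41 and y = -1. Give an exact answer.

Set the curves equal: -2*u^2 + 18*u - 41 = -1, so -2*u^2 + 18*u - 40 = 0, which factors as -2*(u - 5)*(u - 4) = 0. The curves meet at u = 4, 5.
On [4, 5], y = -2*u^2 + 18*u - 41 is on top; that piece has area ∫[4,5] (-2*u^2 + 18*u - 40) du = 1/3.

1/3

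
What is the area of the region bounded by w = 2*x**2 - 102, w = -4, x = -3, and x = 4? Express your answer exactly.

1876/3

On [-3, 4], (2*x**2 - 102) - (-4) = 2*x**2 - 98 is ≤ 0 throughout, so the area is a single integral of |2*x**2 - 98|.
∫[-3,4] (2*x**2 - 98) dx = -1876/3; the area of that piece is 1876/3.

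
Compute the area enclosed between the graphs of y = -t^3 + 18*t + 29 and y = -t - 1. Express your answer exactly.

517/2

Set the curves equal: -t^3 + 18*t + 29 = -t - 1, so -t^3 + 19*t + 30 = 0, which factors as -(t - 5)*(t + 2)*(t + 3) = 0. The curves meet at t = -3, -2, 5.
On [-3, -2], y = -t - 1 is on top; that piece has area ∫[-3,-2] (-(-t^3 + 19*t + 30)) dt = 5/4.
On [-2, 5], y = -t^3 + 18*t + 29 is on top; that piece has area ∫[-2,5] (-t^3 + 19*t + 30) dt = 1029/4.
Total enclosed area = 5/4 + 1029/4 = 517/2.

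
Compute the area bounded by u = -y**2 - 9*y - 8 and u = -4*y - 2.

1/6

Both boundary curves give u as a function of y, so integrate with respect to y. Setting them equal: -y**2 - 5*y - 6 = 0, i.e. -(y + 2)*(y + 3) = 0, so they meet at y = -3, -2.
For y in [-3, -2], u = -y**2 - 9*y - 8 is on the right; area = ∫[-3,-2] (-y**2 - 5*y - 6) dy = 1/6.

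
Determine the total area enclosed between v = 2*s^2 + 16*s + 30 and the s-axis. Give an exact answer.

The curve meets the s-axis where 2*s^2 + 16*s + 30 = 0, i.e. 2*(s + 3)*(s + 5) = 0, at s = -5, -3.
On [-5, -3] the curve lies below the axis; ∫[-5,-3] (2*s^2 + 16*s + 30) ds = -8/3, giving area 8/3.

8/3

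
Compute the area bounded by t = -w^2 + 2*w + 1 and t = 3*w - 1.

Both boundary curves give t as a function of w, so integrate with respect to w. Setting them equal: -w^2 - w + 2 = 0, i.e. -(w - 1)*(w + 2) = 0, so they meet at w = -2, 1.
For w in [-2, 1], t = -w^2 + 2*w + 1 is on the right; area = ∫[-2,1] (-w^2 - w + 2) dw = 9/2.

9/2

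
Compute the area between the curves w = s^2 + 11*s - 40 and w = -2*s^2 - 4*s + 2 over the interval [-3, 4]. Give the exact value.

The difference (s^2 + 11*s - 40) - (-2*s^2 - 4*s + 2) = 3*s^2 + 15*s - 42 changes sign at s = 2 inside [-3, 4], so split the integral there.
∫[-3,2] (3*s^2 + 15*s - 42) ds = -425/2; the area of that piece is 425/2.
∫[2,4] (3*s^2 + 15*s - 42) ds = 62.
Total area = 425/2 + 62 = 549/2.

549/2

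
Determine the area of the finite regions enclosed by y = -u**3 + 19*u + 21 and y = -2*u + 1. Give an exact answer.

Set the curves equal: -u**3 + 19*u + 21 = -2*u + 1, so -u**3 + 21*u + 20 = 0, which factors as -(u - 5)*(u + 1)*(u + 4) = 0. The curves meet at u = -4, -1, 5.
On [-4, -1], y = -2*u + 1 is on top; that piece has area ∫[-4,-1] (-(-u**3 + 21*u + 20)) du = 135/4.
On [-1, 5], y = -u**3 + 19*u + 21 is on top; that piece has area ∫[-1,5] (-u**3 + 21*u + 20) du = 216.
Total enclosed area = 135/4 + 216 = 999/4.

999/4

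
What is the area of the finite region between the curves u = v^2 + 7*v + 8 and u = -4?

Both boundary curves give u as a function of v, so integrate with respect to v. Setting them equal: v^2 + 7*v + 12 = 0, i.e. (v + 3)*(v + 4) = 0, so they meet at v = -4, -3.
For v in [-4, -3], u = v^2 + 7*v + 8 is on the left; area = ∫[-4,-3] (-(v^2 + 7*v + 12)) dv = 1/6.

1/6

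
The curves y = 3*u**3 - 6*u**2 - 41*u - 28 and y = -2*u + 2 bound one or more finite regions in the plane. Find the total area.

1741/4

Set the curves equal: 3*u**3 - 6*u**2 - 41*u - 28 = -2*u + 2, so 3*u**3 - 6*u**2 - 39*u - 30 = 0, which factors as 3*(u - 5)*(u + 1)*(u + 2) = 0. The curves meet at u = -2, -1, 5.
On [-2, -1], y = 3*u**3 - 6*u**2 - 41*u - 28 is on top; that piece has area ∫[-2,-1] (3*u**3 - 6*u**2 - 39*u - 30) du = 13/4.
On [-1, 5], y = -2*u + 2 is on top; that piece has area ∫[-1,5] (-(3*u**3 - 6*u**2 - 39*u - 30)) du = 432.
Total enclosed area = 13/4 + 432 = 1741/4.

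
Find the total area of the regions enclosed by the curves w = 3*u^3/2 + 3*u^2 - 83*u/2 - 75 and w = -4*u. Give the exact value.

Set the curves equal: 3*u^3/2 + 3*u^2 - 83*u/2 - 75 = -4*u, so 3*u^3/2 + 3*u^2 - 75*u/2 - 75 = 0, which factors as 3*(u - 5)*(u + 2)*(u + 5)/2 = 0. The curves meet at u = -5, -2, 5.
On [-5, -2], w = 3*u^3/2 + 3*u^2 - 83*u/2 - 75 is on top; that piece has area ∫[-5,-2] (3*u^3/2 + 3*u^2 - 75*u/2 - 75) du = 459/8.
On [-2, 5], w = -4*u is on top; that piece has area ∫[-2,5] (-(3*u^3/2 + 3*u^2 - 75*u/2 - 75)) du = 4459/8.
Total enclosed area = 459/8 + 4459/8 = 2459/4.

2459/4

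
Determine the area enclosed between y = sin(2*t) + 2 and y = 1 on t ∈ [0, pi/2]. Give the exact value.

On [0, pi/2], (sin(2*t) + 2) - (1) = sin(2*t) + 1 is ≥ 0 throughout, so the area is a single integral of |sin(2*t) + 1|.
∫[0,pi/2] (sin(2*t) + 1) dt = 1 + pi/2.

1 + pi/2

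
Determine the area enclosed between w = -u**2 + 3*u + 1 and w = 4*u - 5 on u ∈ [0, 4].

20

The difference (-u**2 + 3*u + 1) - (4*u - 5) = -u**2 - u + 6 changes sign at u = 2 inside [0, 4], so split the integral there.
∫[0,2] (-u**2 - u + 6) du = 22/3.
∫[2,4] (-u**2 - u + 6) du = -38/3; the area of that piece is 38/3.
Total area = 22/3 + 38/3 = 20.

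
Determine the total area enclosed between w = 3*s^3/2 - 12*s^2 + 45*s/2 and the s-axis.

253/8

The curve meets the s-axis where 3*s^3/2 - 12*s^2 + 45*s/2 = 0, i.e. 3*s*(s - 5)*(s - 3)/2 = 0, at s = 0, 3, 5.
On [0, 3] the curve lies above the axis; ∫[0,3] (3*s^3/2 - 12*s^2 + 45*s/2) ds = 189/8, giving area 189/8.
On [3, 5] the curve lies below the axis; ∫[3,5] (3*s^3/2 - 12*s^2 + 45*s/2) ds = -8, giving area 8.
Total area = 189/8 + 8 = 253/8.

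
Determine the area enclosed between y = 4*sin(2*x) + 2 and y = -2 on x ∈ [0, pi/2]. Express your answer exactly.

On [0, pi/2], (4*sin(2*x) + 2) - (-2) = 4*sin(2*x) + 4 is ≥ 0 throughout, so the area is a single integral of |4*sin(2*x) + 4|.
∫[0,pi/2] (4*sin(2*x) + 4) dx = 4 + 2*pi.

4 + 2*pi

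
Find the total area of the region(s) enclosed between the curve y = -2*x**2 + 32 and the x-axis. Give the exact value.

512/3

The curve meets the x-axis where -2*x**2 + 32 = 0, i.e. -2*(x - 4)*(x + 4) = 0, at x = -4, 4.
On [-4, 4] the curve lies above the axis; ∫[-4,4] (-2*x**2 + 32) dx = 512/3, giving area 512/3.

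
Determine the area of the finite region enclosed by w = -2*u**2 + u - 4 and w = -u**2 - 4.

1/6

Set the curves equal: -2*u**2 + u - 4 = -u**2 - 4, so -u**2 + u = 0, which factors as -u*(u - 1) = 0. The curves meet at u = 0, 1.
On [0, 1], w = -2*u**2 + u - 4 is on top; that piece has area ∫[0,1] (-u**2 + u) du = 1/6.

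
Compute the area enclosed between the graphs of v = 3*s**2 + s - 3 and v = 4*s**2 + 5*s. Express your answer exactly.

4/3

Set the curves equal: 3*s**2 + s - 3 = 4*s**2 + 5*s, so -s**2 - 4*s - 3 = 0, which factors as -(s + 1)*(s + 3) = 0. The curves meet at s = -3, -1.
On [-3, -1], v = 3*s**2 + s - 3 is on top; that piece has area ∫[-3,-1] (-s**2 - 4*s - 3) ds = 4/3.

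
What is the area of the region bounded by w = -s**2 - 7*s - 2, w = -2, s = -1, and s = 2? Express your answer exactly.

119/6

The difference (-s**2 - 7*s - 2) - (-2) = -s**2 - 7*s changes sign at s = 0 inside [-1, 2], so split the integral there.
∫[-1,0] (-s**2 - 7*s) ds = 19/6.
∫[0,2] (-s**2 - 7*s) ds = -50/3; the area of that piece is 50/3.
Total area = 19/6 + 50/3 = 119/6.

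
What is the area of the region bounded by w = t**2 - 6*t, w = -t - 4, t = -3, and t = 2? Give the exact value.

93/2

The difference (t**2 - 6*t) - (-t - 4) = t**2 - 5*t + 4 changes sign at t = 1 inside [-3, 2], so split the integral there.
∫[-3,1] (t**2 - 5*t + 4) dt = 136/3.
∫[1,2] (t**2 - 5*t + 4) dt = -7/6; the area of that piece is 7/6.
Total area = 136/3 + 7/6 = 93/2.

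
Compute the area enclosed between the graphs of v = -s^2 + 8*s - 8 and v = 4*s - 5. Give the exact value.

Set the curves equal: -s^2 + 8*s - 8 = 4*s - 5, so -s^2 + 4*s - 3 = 0, which factors as -(s - 3)*(s - 1) = 0. The curves meet at s = 1, 3.
On [1, 3], v = -s^2 + 8*s - 8 is on top; that piece has area ∫[1,3] (-s^2 + 4*s - 3) ds = 4/3.

4/3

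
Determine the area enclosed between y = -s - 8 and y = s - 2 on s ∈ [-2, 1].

15

On [-2, 1], (-s - 8) - (s - 2) = -2*s - 6 is ≤ 0 throughout, so the area is a single integral of |-2*s - 6|.
∫[-2,1] (-2*s - 6) ds = -15; the area of that piece is 15.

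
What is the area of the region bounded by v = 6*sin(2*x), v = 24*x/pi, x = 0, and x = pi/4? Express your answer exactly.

3 - 3*pi/4

On [0, pi/4], (6*sin(2*x)) - (24*x/pi) = -24*x/pi + 6*sin(2*x) is ≥ 0 throughout, so the area is a single integral of |-24*x/pi + 6*sin(2*x)|.
∫[0,pi/4] (-24*x/pi + 6*sin(2*x)) dx = 3 - 3*pi/4.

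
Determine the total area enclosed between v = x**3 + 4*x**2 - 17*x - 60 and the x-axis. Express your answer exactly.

The curve meets the x-axis where x**3 + 4*x**2 - 17*x - 60 = 0, i.e. (x - 4)*(x + 3)*(x + 5) = 0, at x = -5, -3, 4.
On [-5, -3] the curve lies above the axis; ∫[-5,-3] (x**3 + 4*x**2 - 17*x - 60) dx = 32/3, giving area 32/3.
On [-3, 4] the curve lies below the axis; ∫[-3,4] (x**3 + 4*x**2 - 17*x - 60) dx = -3773/12, giving area 3773/12.
Total area = 32/3 + 3773/12 = 3901/12.

3901/12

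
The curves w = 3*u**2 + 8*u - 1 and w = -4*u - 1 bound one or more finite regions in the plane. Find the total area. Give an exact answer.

32

Set the curves equal: 3*u**2 + 8*u - 1 = -4*u - 1, so 3*u**2 + 12*u = 0, which factors as 3*u*(u + 4) = 0. The curves meet at u = -4, 0.
On [-4, 0], w = -4*u - 1 is on top; that piece has area ∫[-4,0] (-(3*u**2 + 12*u)) du = 32.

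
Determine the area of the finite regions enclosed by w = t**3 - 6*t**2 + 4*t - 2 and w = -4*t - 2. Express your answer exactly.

Set the curves equal: t**3 - 6*t**2 + 4*t - 2 = -4*t - 2, so t**3 - 6*t**2 + 8*t = 0, which factors as t*(t - 4)*(t - 2) = 0. The curves meet at t = 0, 2, 4.
On [0, 2], w = t**3 - 6*t**2 + 4*t - 2 is on top; that piece has area ∫[0,2] (t**3 - 6*t**2 + 8*t) dt = 4.
On [2, 4], w = -4*t - 2 is on top; that piece has area ∫[2,4] (-(t**3 - 6*t**2 + 8*t)) dt = 4.
Total enclosed area = 4 + 4 = 8.

8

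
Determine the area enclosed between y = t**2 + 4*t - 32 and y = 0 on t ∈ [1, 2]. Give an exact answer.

On [1, 2], (t**2 + 4*t - 32) - (0) = t**2 + 4*t - 32 is ≤ 0 throughout, so the area is a single integral of |t**2 + 4*t - 32|.
∫[1,2] (t**2 + 4*t - 32) dt = -71/3; the area of that piece is 71/3.

71/3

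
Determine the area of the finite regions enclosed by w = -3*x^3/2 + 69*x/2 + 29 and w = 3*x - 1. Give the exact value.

2997/8

Set the curves equal: -3*x^3/2 + 69*x/2 + 29 = 3*x - 1, so -3*x^3/2 + 63*x/2 + 30 = 0, which factors as -3*(x - 5)*(x + 1)*(x + 4)/2 = 0. The curves meet at x = -4, -1, 5.
On [-4, -1], w = 3*x - 1 is on top; that piece has area ∫[-4,-1] (-(-3*x^3/2 + 63*x/2 + 30)) dx = 405/8.
On [-1, 5], w = -3*x^3/2 + 69*x/2 + 29 is on top; that piece has area ∫[-1,5] (-3*x^3/2 + 63*x/2 + 30) dx = 324.
Total enclosed area = 405/8 + 324 = 2997/8.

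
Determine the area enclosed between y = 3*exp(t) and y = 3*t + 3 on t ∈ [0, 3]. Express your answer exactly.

On [0, 3], (3*exp(t)) - (3*t + 3) = -3*t + 3*exp(t) - 3 is ≥ 0 throughout, so the area is a single integral of |-3*t + 3*exp(t) - 3|.
∫[0,3] (-3*t + 3*exp(t) - 3) dt = -51/2 + 3*exp(3).

-51/2 + 3*exp(3)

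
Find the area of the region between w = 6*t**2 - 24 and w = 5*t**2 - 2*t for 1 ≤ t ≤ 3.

94/3

On [1, 3], (6*t**2 - 24) - (5*t**2 - 2*t) = t**2 + 2*t - 24 is ≤ 0 throughout, so the area is a single integral of |t**2 + 2*t - 24|.
∫[1,3] (t**2 + 2*t - 24) dt = -94/3; the area of that piece is 94/3.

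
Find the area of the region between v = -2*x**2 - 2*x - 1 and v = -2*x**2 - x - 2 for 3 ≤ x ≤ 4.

On [3, 4], (-2*x**2 - 2*x - 1) - (-2*x**2 - x - 2) = -x + 1 is ≤ 0 throughout, so the area is a single integral of |-x + 1|.
∫[3,4] (-x + 1) dx = -5/2; the area of that piece is 5/2.

5/2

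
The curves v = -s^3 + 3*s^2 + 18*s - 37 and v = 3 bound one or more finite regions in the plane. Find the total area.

999/4

Set the curves equal: -s^3 + 3*s^2 + 18*s - 37 = 3, so -s^3 + 3*s^2 + 18*s - 40 = 0, which factors as -(s - 5)*(s - 2)*(s + 4) = 0. The curves meet at s = -4, 2, 5.
On [-4, 2], v = 3 is on top; that piece has area ∫[-4,2] (-(-s^3 + 3*s^2 + 18*s - 40)) ds = 216.
On [2, 5], v = -s^3 + 3*s^2 + 18*s - 37 is on top; that piece has area ∫[2,5] (-s^3 + 3*s^2 + 18*s - 40) ds = 135/4.
Total enclosed area = 216 + 135/4 = 999/4.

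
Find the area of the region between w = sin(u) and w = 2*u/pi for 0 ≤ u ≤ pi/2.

1 - pi/4

On [0, pi/2], (sin(u)) - (2*u/pi) = -2*u/pi + sin(u) is ≥ 0 throughout, so the area is a single integral of |-2*u/pi + sin(u)|.
∫[0,pi/2] (-2*u/pi + sin(u)) du = 1 - pi/4.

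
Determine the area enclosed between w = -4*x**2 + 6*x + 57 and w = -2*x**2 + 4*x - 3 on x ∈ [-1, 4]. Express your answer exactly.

On [-1, 4], (-4*x**2 + 6*x + 57) - (-2*x**2 + 4*x - 3) = -2*x**2 + 2*x + 60 is ≥ 0 throughout, so the area is a single integral of |-2*x**2 + 2*x + 60|.
∫[-1,4] (-2*x**2 + 2*x + 60) dx = 815/3.

815/3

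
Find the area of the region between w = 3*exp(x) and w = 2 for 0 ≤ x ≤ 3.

On [0, 3], (3*exp(x)) - (2) = 3*exp(x) - 2 is ≥ 0 throughout, so the area is a single integral of |3*exp(x) - 2|.
∫[0,3] (3*exp(x) - 2) dx = -9 + 3*exp(3).

-9 + 3*exp(3)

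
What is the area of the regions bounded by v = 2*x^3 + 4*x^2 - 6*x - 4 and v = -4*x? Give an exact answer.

37/6

Set the curves equal: 2*x^3 + 4*x^2 - 6*x - 4 = -4*x, so 2*x^3 + 4*x^2 - 2*x - 4 = 0, which factors as 2*(x - 1)*(x + 1)*(x + 2) = 0. The curves meet at x = -2, -1, 1.
On [-2, -1], v = 2*x^3 + 4*x^2 - 6*x - 4 is on top; that piece has area ∫[-2,-1] (2*x^3 + 4*x^2 - 2*x - 4) dx = 5/6.
On [-1, 1], v = -4*x is on top; that piece has area ∫[-1,1] (-(2*x^3 + 4*x^2 - 2*x - 4)) dx = 16/3.
Total enclosed area = 5/6 + 16/3 = 37/6.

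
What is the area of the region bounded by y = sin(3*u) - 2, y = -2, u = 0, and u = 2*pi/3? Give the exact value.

The difference (sin(3*u) - 2) - (-2) = sin(3*u) changes sign at u = pi/3 inside [0, 2*pi/3], so split the integral there.
∫[0,pi/3] (sin(3*u)) du = 2/3.
∫[pi/3,2*pi/3] (sin(3*u)) du = -2/3; the area of that piece is 2/3.
Total area = 2/3 + 2/3 = 4/3.

4/3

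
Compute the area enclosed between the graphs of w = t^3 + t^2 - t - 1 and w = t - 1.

Set the curves equal: t^3 + t^2 - t - 1 = t - 1, so t^3 + t^2 - 2*t = 0, which factors as t*(t - 1)*(t + 2) = 0. The curves meet at t = -2, 0, 1.
On [-2, 0], w = t^3 + t^2 - t - 1 is on top; that piece has area ∫[-2,0] (t^3 + t^2 - 2*t) dt = 8/3.
On [0, 1], w = t - 1 is on top; that piece has area ∫[0,1] (-(t^3 + t^2 - 2*t)) dt = 5/12.
Total enclosed area = 8/3 + 5/12 = 37/12.

37/12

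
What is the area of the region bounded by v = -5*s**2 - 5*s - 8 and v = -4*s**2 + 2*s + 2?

9/2

Set the curves equal: -5*s**2 - 5*s - 8 = -4*s**2 + 2*s + 2, so -s**2 - 7*s - 10 = 0, which factors as -(s + 2)*(s + 5) = 0. The curves meet at s = -5, -2.
On [-5, -2], v = -5*s**2 - 5*s - 8 is on top; that piece has area ∫[-5,-2] (-s**2 - 7*s - 10) ds = 9/2.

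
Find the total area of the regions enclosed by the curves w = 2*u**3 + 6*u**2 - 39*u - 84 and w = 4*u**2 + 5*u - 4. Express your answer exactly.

Set the curves equal: 2*u**3 + 6*u**2 - 39*u - 84 = 4*u**2 + 5*u - 4, so 2*u**3 + 2*u**2 - 44*u - 80 = 0, which factors as 2*(u - 5)*(u + 2)*(u + 4) = 0. The curves meet at u = -4, -2, 5.
On [-4, -2], w = 2*u**3 + 6*u**2 - 39*u - 84 is on top; that piece has area ∫[-4,-2] (2*u**3 + 2*u**2 - 44*u - 80) du = 64/3.
On [-2, 5], w = 4*u**2 + 5*u - 4 is on top; that piece has area ∫[-2,5] (-(2*u**3 + 2*u**2 - 44*u - 80)) du = 3773/6.
Total enclosed area = 64/3 + 3773/6 = 3901/6.

3901/6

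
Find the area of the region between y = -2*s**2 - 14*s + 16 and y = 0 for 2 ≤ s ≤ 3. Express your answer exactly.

95/3

On [2, 3], (-2*s**2 - 14*s + 16) - (0) = -2*s**2 - 14*s + 16 is ≤ 0 throughout, so the area is a single integral of |-2*s**2 - 14*s + 16|.
∫[2,3] (-2*s**2 - 14*s + 16) ds = -95/3; the area of that piece is 95/3.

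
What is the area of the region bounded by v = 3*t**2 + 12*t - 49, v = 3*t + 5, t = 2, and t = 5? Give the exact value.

149/2

The difference (3*t**2 + 12*t - 49) - (3*t + 5) = 3*t**2 + 9*t - 54 changes sign at t = 3 inside [2, 5], so split the integral there.
∫[2,3] (3*t**2 + 9*t - 54) dt = -25/2; the area of that piece is 25/2.
∫[3,5] (3*t**2 + 9*t - 54) dt = 62.
Total area = 25/2 + 62 = 149/2.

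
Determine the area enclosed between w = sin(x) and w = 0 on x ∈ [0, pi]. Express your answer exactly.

On [0, pi], (sin(x)) - (0) = sin(x) is ≥ 0 throughout, so the area is a single integral of |sin(x)|.
∫[0,pi] (sin(x)) dx = 2.

2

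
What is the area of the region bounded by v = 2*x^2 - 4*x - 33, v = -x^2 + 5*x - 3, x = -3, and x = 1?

The difference (2*x^2 - 4*x - 33) - (-x^2 + 5*x - 3) = 3*x^2 - 9*x - 30 changes sign at x = -2 inside [-3, 1], so split the integral there.
∫[-3,-2] (3*x^2 - 9*x - 30) dx = 23/2.
∫[-2,1] (3*x^2 - 9*x - 30) dx = -135/2; the area of that piece is 135/2.
Total area = 23/2 + 135/2 = 79.

79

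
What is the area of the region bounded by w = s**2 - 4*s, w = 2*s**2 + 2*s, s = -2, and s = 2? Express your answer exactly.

24

The difference (s**2 - 4*s) - (2*s**2 + 2*s) = -s**2 - 6*s changes sign at s = 0 inside [-2, 2], so split the integral there.
∫[-2,0] (-s**2 - 6*s) ds = 28/3.
∫[0,2] (-s**2 - 6*s) ds = -44/3; the area of that piece is 44/3.
Total area = 28/3 + 44/3 = 24.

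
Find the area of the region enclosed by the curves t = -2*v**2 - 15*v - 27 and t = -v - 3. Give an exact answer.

1/3

Both boundary curves give t as a function of v, so integrate with respect to v. Setting them equal: -2*v**2 - 14*v - 24 = 0, i.e. -2*(v + 3)*(v + 4) = 0, so they meet at v = -4, -3.
For v in [-4, -3], t = -2*v**2 - 15*v - 27 is on the right; area = ∫[-4,-3] (-2*v**2 - 14*v - 24) dv = 1/3.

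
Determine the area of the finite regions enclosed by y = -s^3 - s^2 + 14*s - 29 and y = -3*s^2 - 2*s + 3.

Set the curves equal: -s^3 - s^2 + 14*s - 29 = -3*s^2 - 2*s + 3, so -s^3 + 2*s^2 + 16*s - 32 = 0, which factors as -(s - 4)*(s - 2)*(s + 4) = 0. The curves meet at s = -4, 2, 4.
On [-4, 2], y = -3*s^2 - 2*s + 3 is on top; that piece has area ∫[-4,2] (-(-s^3 + 2*s^2 + 16*s - 32)) ds = 180.
On [2, 4], y = -s^3 - s^2 + 14*s - 29 is on top; that piece has area ∫[2,4] (-s^3 + 2*s^2 + 16*s - 32) ds = 28/3.
Total enclosed area = 180 + 28/3 = 568/3.

568/3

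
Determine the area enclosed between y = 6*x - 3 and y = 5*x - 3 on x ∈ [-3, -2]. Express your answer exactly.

5/2

On [-3, -2], (6*x - 3) - (5*x - 3) = x is ≤ 0 throughout, so the area is a single integral of |x|.
∫[-3,-2] (x) dx = -5/2; the area of that piece is 5/2.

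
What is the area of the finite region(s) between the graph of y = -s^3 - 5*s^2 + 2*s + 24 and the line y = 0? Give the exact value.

443/6

The curve meets the s-axis where -s^3 - 5*s^2 + 2*s + 24 = 0, i.e. -(s - 2)*(s + 3)*(s + 4) = 0, at s = -4, -3, 2.
On [-4, -3] the curve lies below the axis; ∫[-4,-3] (-s^3 - 5*s^2 + 2*s + 24) ds = -11/12, giving area 11/12.
On [-3, 2] the curve lies above the axis; ∫[-3,2] (-s^3 - 5*s^2 + 2*s + 24) ds = 875/12, giving area 875/12.
Total area = 11/12 + 875/12 = 443/6.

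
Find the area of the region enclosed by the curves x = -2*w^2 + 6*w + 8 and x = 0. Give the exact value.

Both boundary curves give x as a function of w, so integrate with respect to w. Setting them equal: -2*w^2 + 6*w + 8 = 0, i.e. -2*(w - 4)*(w + 1) = 0, so they meet at w = -1, 4.
For w in [-1, 4], x = -2*w^2 + 6*w + 8 is on the right; area = ∫[-1,4] (-2*w^2 + 6*w + 8) dw = 125/3.

125/3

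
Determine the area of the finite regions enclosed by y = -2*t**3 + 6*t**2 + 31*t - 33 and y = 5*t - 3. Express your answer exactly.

256

Set the curves equal: -2*t**3 + 6*t**2 + 31*t - 33 = 5*t - 3, so -2*t**3 + 6*t**2 + 26*t - 30 = 0, which factors as -2*(t - 5)*(t - 1)*(t + 3) = 0. The curves meet at t = -3, 1, 5.
On [-3, 1], y = 5*t - 3 is on top; that piece has area ∫[-3,1] (-(-2*t**3 + 6*t**2 + 26*t - 30)) dt = 128.
On [1, 5], y = -2*t**3 + 6*t**2 + 31*t - 33 is on top; that piece has area ∫[1,5] (-2*t**3 + 6*t**2 + 26*t - 30) dt = 128.
Total enclosed area = 128 + 128 = 256.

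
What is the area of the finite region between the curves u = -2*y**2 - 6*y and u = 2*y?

64/3

Both boundary curves give u as a function of y, so integrate with respect to y. Setting them equal: -2*y**2 - 8*y = 0, i.e. -2*y*(y + 4) = 0, so they meet at y = -4, 0.
For y in [-4, 0], u = -2*y**2 - 6*y is on the right; area = ∫[-4,0] (-2*y**2 - 8*y) dy = 64/3.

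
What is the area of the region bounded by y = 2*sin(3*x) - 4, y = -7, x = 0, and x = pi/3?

On [0, pi/3], (2*sin(3*x) - 4) - (-7) = 2*sin(3*x) + 3 is ≥ 0 throughout, so the area is a single integral of |2*sin(3*x) + 3|.
∫[0,pi/3] (2*sin(3*x) + 3) dx = 4/3 + pi.

4/3 + pi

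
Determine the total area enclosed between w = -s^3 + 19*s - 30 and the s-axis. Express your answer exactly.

517/2

The curve meets the s-axis where -s^3 + 19*s - 30 = 0, i.e. -(s - 3)*(s - 2)*(s + 5) = 0, at s = -5, 2, 3.
On [-5, 2] the curve lies below the axis; ∫[-5,2] (-s^3 + 19*s - 30) ds = -1029/4, giving area 1029/4.
On [2, 3] the curve lies above the axis; ∫[2,3] (-s^3 + 19*s - 30) ds = 5/4, giving area 5/4.
Total area = 1029/4 + 5/4 = 517/2.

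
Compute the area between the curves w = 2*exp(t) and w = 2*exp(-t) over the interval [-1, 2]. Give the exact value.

-8 + 2*exp(-2) + 2*exp(-1) + 2*exp(1) + 2*exp(2)

The difference (2*exp(t)) - (2*exp(-t)) = 2*exp(t) - 2*exp(-t) changes sign at t = 0 inside [-1, 2], so split the integral there.
∫[-1,0] (2*exp(t) - 2*exp(-t)) dt = -2*exp(1) - 2*exp(-1) + 4; the area of that piece is -4 + 2*exp(-1) + 2*exp(1).
∫[0,2] (2*exp(t) - 2*exp(-t)) dt = -4 + 2*exp(-2) + 2*exp(2).
Total area = (-4 + 2*exp(-1) + 2*exp(1)) + (-4 + 2*exp(-2) + 2*exp(2)) = -8 + 2*exp(-2) + 2*exp(-1) + 2*exp(1) + 2*exp(2).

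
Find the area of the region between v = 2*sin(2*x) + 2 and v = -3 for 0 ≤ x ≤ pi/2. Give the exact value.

On [0, pi/2], (2*sin(2*x) + 2) - (-3) = 2*sin(2*x) + 5 is ≥ 0 throughout, so the area is a single integral of |2*sin(2*x) + 5|.
∫[0,pi/2] (2*sin(2*x) + 5) dx = 2 + 5*pi/2.

2 + 5*pi/2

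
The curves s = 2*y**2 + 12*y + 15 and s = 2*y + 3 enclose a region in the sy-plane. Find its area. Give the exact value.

1/3

Both boundary curves give s as a function of y, so integrate with respect to y. Setting them equal: 2*y**2 + 10*y + 12 = 0, i.e. 2*(y + 2)*(y + 3) = 0, so they meet at y = -3, -2.
For y in [-3, -2], s = 2*y**2 + 12*y + 15 is on the left; area = ∫[-3,-2] (-(2*y**2 + 10*y + 12)) dy = 1/3.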